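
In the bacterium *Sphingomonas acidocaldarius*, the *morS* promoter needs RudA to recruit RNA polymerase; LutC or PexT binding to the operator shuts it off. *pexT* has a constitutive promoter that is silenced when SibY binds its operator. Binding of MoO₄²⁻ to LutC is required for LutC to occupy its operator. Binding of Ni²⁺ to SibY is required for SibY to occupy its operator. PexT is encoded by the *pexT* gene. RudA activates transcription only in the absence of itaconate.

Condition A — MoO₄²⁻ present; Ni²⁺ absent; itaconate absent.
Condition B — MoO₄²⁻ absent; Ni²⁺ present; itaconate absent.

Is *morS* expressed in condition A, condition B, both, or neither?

B only

Condition A:
MoO₄²⁻ is present, so LutC is active.
Ni²⁺ is absent, so SibY is inactive.
With no repressor bound, *pexT* is transcribed.
So PexT is produced and active.
Itaconate is absent, so RudA is active.
With repressor LutC bound, *morS* is not transcribed.
→ *morS* is OFF in A.
Condition B:
MoO₄²⁻ is absent, so LutC is inactive.
Ni²⁺ is present, so SibY is active.
With repressor SibY bound, *pexT* is not transcribed.
So PexT is not produced.
Itaconate is absent, so RudA is active.
No repressor is bound and RudA is active, so *morS* is transcribed.
→ *morS* is ON in B.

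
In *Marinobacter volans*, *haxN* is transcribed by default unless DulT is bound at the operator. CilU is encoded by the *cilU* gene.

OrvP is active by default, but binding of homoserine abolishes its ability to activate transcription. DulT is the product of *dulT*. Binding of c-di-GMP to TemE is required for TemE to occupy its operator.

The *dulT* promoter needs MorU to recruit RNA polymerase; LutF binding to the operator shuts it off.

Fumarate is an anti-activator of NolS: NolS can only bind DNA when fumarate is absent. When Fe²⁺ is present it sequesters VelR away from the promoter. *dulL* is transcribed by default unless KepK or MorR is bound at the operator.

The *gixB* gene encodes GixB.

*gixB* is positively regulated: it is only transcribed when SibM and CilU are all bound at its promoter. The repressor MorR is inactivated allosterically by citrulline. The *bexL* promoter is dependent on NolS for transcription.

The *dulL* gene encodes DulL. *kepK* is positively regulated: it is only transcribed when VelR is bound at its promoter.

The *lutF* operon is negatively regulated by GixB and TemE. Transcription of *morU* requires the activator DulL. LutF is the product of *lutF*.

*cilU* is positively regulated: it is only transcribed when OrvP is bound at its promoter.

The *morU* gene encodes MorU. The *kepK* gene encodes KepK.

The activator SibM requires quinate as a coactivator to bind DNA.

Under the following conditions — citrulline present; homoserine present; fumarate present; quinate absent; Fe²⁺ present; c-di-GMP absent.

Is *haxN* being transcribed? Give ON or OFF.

ON

Fe²⁺ is present, so VelR is inactive.
Required activator VelR is absent, so *kepK* is not transcribed.
So KepK is not produced.
Citrulline is present, so MorR is inactive.
With no repressor bound, *dulL* is transcribed.
So DulL is produced and active.
No repressor is bound and DulL is active, so *morU* is transcribed.
So MorU is produced and active.
Quinate is absent, so SibM is inactive.
Homoserine is present, so OrvP is inactive.
Required activator OrvP is absent, so *cilU* is not transcribed.
So CilU is not produced.
Required activator SibM is absent, so *gixB* is not transcribed.
So GixB is not produced.
c-di-GMP is absent, so TemE is inactive.
With no repressor bound, *lutF* is transcribed.
So LutF is produced and active.
With repressor LutF bound, *dulT* is not transcribed.
So DulT is not produced.
With no repressor bound, *haxN* is transcribed.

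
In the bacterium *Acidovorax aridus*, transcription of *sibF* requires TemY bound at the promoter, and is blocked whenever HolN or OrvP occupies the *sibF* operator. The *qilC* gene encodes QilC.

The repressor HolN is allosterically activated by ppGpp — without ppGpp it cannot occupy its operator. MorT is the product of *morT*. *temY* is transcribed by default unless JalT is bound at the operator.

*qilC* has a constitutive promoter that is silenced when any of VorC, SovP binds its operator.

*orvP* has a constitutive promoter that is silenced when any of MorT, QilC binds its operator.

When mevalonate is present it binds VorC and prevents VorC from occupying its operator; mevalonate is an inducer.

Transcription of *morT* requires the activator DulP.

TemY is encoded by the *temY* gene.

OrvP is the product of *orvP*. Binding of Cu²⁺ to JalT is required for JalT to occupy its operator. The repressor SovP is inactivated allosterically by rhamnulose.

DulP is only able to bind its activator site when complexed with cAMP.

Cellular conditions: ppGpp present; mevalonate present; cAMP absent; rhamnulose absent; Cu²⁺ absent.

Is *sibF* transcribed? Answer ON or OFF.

Cu²⁺ is absent, so JalT is inactive.
With no repressor bound, *temY* is transcribed.
So TemY is produced and active.
ppGpp is present, so HolN is active.
cAMP is absent, so DulP is inactive.
Required activator DulP is absent, so *morT* is not transcribed.
So MorT is not produced.
Mevalonate is present, so VorC is inactive.
Rhamnulose is absent, so SovP is active.
With repressor SovP bound, *qilC* is not transcribed.
So QilC is not produced.
With no repressor bound, *orvP* is transcribed.
So OrvP is produced and active.
With repressor HolN bound, *sibF* is not transcribed.

OFF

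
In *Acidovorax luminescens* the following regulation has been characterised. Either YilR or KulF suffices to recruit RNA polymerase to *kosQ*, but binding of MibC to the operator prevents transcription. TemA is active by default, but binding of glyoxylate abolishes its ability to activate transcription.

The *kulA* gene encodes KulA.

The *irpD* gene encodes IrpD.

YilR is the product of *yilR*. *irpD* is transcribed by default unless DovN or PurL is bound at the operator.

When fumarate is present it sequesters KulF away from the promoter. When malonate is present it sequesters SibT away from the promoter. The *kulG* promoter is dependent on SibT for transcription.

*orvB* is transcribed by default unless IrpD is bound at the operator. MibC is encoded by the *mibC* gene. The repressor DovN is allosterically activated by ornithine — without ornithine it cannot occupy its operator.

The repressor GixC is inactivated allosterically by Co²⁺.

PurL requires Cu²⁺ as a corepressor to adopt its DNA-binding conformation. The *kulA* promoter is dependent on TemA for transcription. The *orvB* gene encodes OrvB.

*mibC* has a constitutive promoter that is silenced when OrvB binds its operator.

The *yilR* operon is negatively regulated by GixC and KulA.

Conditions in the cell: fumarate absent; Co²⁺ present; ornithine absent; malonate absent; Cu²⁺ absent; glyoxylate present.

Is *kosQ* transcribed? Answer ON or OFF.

Co²⁺ is present, so GixC is inactive.
Glyoxylate is present, so TemA is inactive.
Required activator TemA is absent, so *kulA* is not transcribed.
So KulA is not produced.
With no repressor bound, *yilR* is transcribed.
So YilR is produced and active.
Fumarate is absent, so KulF is active.
Ornithine is absent, so DovN is inactive.
Cu²⁺ is absent, so PurL is inactive.
With no repressor bound, *irpD* is transcribed.
So IrpD is produced and active.
With repressor IrpD bound, *orvB* is not transcribed.
So OrvB is not produced.
With no repressor bound, *mibC* is transcribed.
So MibC is produced and active.
With repressor MibC bound, *kosQ* is not transcribed.

OFF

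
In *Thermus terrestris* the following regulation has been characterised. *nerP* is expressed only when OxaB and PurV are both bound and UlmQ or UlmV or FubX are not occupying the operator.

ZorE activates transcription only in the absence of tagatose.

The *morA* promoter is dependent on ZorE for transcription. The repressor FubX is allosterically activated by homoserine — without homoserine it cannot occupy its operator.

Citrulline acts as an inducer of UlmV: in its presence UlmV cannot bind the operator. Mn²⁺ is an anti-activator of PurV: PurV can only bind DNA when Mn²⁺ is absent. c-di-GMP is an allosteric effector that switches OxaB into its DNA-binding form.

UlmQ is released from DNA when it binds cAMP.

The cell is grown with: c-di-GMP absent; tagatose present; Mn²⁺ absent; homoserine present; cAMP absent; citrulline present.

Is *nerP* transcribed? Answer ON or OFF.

OFF

c-di-GMP is absent, so OxaB is inactive.
cAMP is absent, so UlmQ is active.
Citrulline is present, so UlmV is inactive.
Mn²⁺ is absent, so PurV is active.
Homoserine is present, so FubX is active.
With repressor UlmQ bound, *nerP* is not transcribed.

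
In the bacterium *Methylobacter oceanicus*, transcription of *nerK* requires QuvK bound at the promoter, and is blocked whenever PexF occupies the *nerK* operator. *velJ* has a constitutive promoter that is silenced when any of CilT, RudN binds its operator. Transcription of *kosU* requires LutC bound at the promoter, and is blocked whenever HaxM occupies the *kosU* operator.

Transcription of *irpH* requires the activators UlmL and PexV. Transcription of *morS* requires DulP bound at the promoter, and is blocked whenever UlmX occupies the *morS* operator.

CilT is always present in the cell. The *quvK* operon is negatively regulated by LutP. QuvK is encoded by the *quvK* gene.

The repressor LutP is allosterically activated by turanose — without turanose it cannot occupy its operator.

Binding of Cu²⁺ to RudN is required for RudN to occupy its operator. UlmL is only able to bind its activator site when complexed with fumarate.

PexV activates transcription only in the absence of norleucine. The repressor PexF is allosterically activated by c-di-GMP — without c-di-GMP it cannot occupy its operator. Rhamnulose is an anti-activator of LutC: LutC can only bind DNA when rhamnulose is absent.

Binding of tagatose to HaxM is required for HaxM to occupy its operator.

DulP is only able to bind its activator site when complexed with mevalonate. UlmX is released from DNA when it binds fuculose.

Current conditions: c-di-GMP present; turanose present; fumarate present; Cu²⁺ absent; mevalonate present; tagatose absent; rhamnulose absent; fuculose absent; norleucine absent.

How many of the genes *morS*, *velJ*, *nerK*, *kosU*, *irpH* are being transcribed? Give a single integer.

2

Fuculose is absent, so UlmX is active.
Mevalonate is present, so DulP is active.
With repressor UlmX bound, *morS* is not transcribed.
→ *morS* is OFF.
CilT is produced constitutively and is active.
Cu²⁺ is absent, so RudN is inactive.
With repressor CilT bound, *velJ* is not transcribed.
→ *velJ* is OFF.
c-di-GMP is present, so PexF is active.
Turanose is present, so LutP is active.
With repressor LutP bound, *quvK* is not transcribed.
So QuvK is not produced.
With repressor PexF bound, *nerK* is not transcribed.
→ *nerK* is OFF.
Rhamnulose is absent, so LutC is active.
Tagatose is absent, so HaxM is inactive.
No repressor is bound and LutC is active, so *kosU* is transcribed.
→ *kosU* is ON.
Fumarate is present, so UlmL is active.
Norleucine is absent, so PexV is active.
No repressor is bound and UlmL and PexV are active, so *irpH* is transcribed.
→ *irpH* is ON.
2 of the 5 genes are transcribed.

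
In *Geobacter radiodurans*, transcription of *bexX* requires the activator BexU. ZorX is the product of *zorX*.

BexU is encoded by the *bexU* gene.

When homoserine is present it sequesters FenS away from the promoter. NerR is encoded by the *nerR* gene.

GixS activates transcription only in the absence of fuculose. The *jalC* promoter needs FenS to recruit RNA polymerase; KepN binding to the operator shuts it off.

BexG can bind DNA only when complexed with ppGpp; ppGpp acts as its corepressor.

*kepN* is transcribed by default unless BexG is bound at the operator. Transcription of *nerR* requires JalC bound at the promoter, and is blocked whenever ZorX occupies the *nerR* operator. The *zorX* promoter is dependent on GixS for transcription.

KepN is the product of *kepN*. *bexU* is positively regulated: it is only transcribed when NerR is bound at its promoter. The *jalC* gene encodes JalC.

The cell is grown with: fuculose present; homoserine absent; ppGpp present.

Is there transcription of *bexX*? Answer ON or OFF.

ON

ppGpp is present, so BexG is active.
With repressor BexG bound, *kepN* is not transcribed.
So KepN is not produced.
Homoserine is absent, so FenS is active.
No repressor is bound and FenS is active, so *jalC* is transcribed.
So JalC is produced and active.
Fuculose is present, so GixS is inactive.
Required activator GixS is absent, so *zorX* is not transcribed.
So ZorX is not produced.
No repressor is bound and JalC is active, so *nerR* is transcribed.
So NerR is produced and active.
No repressor is bound and NerR is active, so *bexU* is transcribed.
So BexU is produced and active.
No repressor is bound and BexU is active, so *bexX* is transcribed.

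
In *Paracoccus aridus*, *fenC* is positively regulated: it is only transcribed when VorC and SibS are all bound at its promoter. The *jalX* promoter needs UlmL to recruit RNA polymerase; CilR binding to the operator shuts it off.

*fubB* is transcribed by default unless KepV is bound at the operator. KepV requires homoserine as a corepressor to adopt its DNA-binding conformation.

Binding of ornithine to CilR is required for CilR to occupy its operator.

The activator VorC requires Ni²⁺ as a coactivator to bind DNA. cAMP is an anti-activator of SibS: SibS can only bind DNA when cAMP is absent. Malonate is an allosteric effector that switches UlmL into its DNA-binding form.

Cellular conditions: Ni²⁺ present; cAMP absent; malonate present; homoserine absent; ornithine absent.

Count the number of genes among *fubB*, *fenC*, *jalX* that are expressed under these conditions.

3

Homoserine is absent, so KepV is inactive.
With no repressor bound, *fubB* is transcribed.
→ *fubB* is ON.
Ni²⁺ is present, so VorC is active.
cAMP is absent, so SibS is active.
No repressor is bound and VorC and SibS are active, so *fenC* is transcribed.
→ *fenC* is ON.
Ornithine is absent, so CilR is inactive.
Malonate is present, so UlmL is active.
No repressor is bound and UlmL is active, so *jalX* is transcribed.
→ *jalX* is ON.
3 of the 3 genes are transcribed.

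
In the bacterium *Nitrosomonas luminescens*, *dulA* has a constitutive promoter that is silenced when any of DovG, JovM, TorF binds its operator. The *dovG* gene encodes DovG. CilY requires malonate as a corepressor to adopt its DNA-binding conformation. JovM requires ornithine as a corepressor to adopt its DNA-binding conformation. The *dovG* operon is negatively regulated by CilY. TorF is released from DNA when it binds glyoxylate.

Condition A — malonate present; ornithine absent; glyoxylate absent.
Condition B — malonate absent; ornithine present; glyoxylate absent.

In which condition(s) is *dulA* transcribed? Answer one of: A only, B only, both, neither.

Condition A:
Malonate is present, so CilY is active.
With repressor CilY bound, *dovG* is not transcribed.
So DovG is not produced.
Ornithine is absent, so JovM is inactive.
Glyoxylate is absent, so TorF is active.
With repressor TorF bound, *dulA* is not transcribed.
→ *dulA* is OFF in A.
Condition B:
Malonate is absent, so CilY is inactive.
With no repressor bound, *dovG* is transcribed.
So DovG is produced and active.
Ornithine is present, so JovM is active.
Glyoxylate is absent, so TorF is active.
With repressor DovG bound, *dulA* is not transcribed.
→ *dulA* is OFF in B.

neither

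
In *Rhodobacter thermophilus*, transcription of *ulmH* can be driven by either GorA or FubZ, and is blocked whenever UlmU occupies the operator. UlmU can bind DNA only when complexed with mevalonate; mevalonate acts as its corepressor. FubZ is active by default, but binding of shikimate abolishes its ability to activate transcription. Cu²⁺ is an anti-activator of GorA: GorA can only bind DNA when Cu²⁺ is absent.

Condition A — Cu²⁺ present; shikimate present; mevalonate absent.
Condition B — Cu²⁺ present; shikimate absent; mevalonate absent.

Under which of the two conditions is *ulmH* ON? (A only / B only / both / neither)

B only

Condition A:
Cu²⁺ is present, so GorA is inactive.
Shikimate is present, so FubZ is inactive.
Mevalonate is absent, so UlmU is inactive.
No activator is available at the *ulmH* promoter, so *ulmH* is not transcribed.
→ *ulmH* is OFF in A.
Condition B:
Cu²⁺ is present, so GorA is inactive.
Shikimate is absent, so FubZ is active.
Mevalonate is absent, so UlmU is inactive.
Activator FubZ is present, so *ulmH* is transcribed.
→ *ulmH* is ON in B.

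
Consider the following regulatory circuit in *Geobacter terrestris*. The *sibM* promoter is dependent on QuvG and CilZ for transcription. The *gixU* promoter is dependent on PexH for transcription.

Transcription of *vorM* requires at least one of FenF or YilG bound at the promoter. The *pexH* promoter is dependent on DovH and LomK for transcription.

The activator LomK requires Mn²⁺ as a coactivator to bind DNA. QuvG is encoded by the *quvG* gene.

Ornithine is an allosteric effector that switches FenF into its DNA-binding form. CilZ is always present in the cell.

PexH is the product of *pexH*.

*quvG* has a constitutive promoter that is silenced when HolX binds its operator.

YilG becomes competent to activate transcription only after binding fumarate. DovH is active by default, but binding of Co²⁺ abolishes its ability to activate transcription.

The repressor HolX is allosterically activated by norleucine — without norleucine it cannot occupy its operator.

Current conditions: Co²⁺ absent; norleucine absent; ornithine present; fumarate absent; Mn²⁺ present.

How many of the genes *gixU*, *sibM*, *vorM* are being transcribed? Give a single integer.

Co²⁺ is absent, so DovH is active.
Mn²⁺ is present, so LomK is active.
No repressor is bound and DovH and LomK are active, so *pexH* is transcribed.
So PexH is produced and active.
No repressor is bound and PexH is active, so *gixU* is transcribed.
→ *gixU* is ON.
Norleucine is absent, so HolX is inactive.
With no repressor bound, *quvG* is transcribed.
So QuvG is produced and active.
CilZ is produced constitutively and is active.
No repressor is bound and QuvG and CilZ are active, so *sibM* is transcribed.
→ *sibM* is ON.
Ornithine is present, so FenF is active.
Fumarate is absent, so YilG is inactive.
Activator FenF is present, so *vorM* is transcribed.
→ *vorM* is ON.
3 of the 3 genes are transcribed.

3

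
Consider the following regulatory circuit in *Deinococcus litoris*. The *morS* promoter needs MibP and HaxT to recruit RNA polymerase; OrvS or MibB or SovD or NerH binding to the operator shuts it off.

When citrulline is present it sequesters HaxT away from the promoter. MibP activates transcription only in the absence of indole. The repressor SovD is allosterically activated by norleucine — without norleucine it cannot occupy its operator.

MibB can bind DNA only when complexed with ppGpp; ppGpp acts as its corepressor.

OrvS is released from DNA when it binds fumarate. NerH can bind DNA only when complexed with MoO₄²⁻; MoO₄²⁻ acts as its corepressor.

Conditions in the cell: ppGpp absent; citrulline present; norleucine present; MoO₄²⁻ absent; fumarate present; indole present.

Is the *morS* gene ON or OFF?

Indole is present, so MibP is inactive.
Citrulline is present, so HaxT is inactive.
Fumarate is present, so OrvS is inactive.
ppGpp is absent, so MibB is inactive.
Norleucine is present, so SovD is active.
MoO₄²⁻ is absent, so NerH is inactive.
With repressor SovD bound, *morS* is not transcribed.

OFF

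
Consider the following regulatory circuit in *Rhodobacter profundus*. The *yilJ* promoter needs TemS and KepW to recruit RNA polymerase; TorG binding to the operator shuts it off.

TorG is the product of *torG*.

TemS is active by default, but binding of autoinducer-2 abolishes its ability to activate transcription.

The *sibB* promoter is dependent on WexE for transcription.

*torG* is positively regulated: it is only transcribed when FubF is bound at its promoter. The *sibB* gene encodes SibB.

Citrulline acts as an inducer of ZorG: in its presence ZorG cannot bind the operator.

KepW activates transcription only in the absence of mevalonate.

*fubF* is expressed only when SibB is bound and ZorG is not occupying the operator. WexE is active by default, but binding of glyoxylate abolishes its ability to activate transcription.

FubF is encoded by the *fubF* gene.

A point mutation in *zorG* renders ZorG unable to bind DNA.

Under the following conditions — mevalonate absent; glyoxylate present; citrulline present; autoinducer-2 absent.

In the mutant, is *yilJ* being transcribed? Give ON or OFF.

ON

Autoinducer-2 is absent, so TemS is active.
Mevalonate is absent, so KepW is active.
ZorG is non-functional in this strain, so it has no effect.
Glyoxylate is present, so WexE is inactive.
Required activator WexE is absent, so *sibB* is not transcribed.
So SibB is not produced.
Required activator SibB is absent, so *fubF* is not transcribed.
So FubF is not produced.
Required activator FubF is absent, so *torG* is not transcribed.
So TorG is not produced.
No repressor is bound and TemS and KepW are active, so *yilJ* is transcribed.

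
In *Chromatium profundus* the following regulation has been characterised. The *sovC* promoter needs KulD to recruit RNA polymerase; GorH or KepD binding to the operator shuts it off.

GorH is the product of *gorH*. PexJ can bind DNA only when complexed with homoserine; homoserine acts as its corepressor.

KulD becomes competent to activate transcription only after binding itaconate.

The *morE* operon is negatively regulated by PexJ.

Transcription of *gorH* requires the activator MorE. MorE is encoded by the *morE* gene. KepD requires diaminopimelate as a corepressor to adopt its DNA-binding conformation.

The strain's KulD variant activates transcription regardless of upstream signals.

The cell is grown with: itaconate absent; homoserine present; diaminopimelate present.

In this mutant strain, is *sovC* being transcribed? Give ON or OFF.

OFF

Homoserine is present, so PexJ is active.
With repressor PexJ bound, *morE* is not transcribed.
So MorE is not produced.
Required activator MorE is absent, so *gorH* is not transcribed.
So GorH is not produced.
KulD is constitutively active in this strain.
Diaminopimelate is present, so KepD is active.
With repressor KepD bound, *sovC* is not transcribed.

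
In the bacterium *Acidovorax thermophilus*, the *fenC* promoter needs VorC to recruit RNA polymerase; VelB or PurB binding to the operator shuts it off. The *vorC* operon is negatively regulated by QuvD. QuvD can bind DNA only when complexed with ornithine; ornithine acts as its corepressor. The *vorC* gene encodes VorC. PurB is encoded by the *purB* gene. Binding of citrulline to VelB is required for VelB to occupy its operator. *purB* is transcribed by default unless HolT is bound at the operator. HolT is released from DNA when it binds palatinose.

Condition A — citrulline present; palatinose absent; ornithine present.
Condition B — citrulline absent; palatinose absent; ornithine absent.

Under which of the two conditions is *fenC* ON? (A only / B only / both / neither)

B only

Condition A:
Citrulline is present, so VelB is active.
Palatinose is absent, so HolT is active.
With repressor HolT bound, *purB* is not transcribed.
So PurB is not produced.
Ornithine is present, so QuvD is active.
With repressor QuvD bound, *vorC* is not transcribed.
So VorC is not produced.
With repressor VelB bound, *fenC* is not transcribed.
→ *fenC* is OFF in A.
Condition B:
Citrulline is absent, so VelB is inactive.
Palatinose is absent, so HolT is active.
With repressor HolT bound, *purB* is not transcribed.
So PurB is not produced.
Ornithine is absent, so QuvD is inactive.
With no repressor bound, *vorC* is transcribed.
So VorC is produced and active.
No repressor is bound and VorC is active, so *fenC* is transcribed.
→ *fenC* is ON in B.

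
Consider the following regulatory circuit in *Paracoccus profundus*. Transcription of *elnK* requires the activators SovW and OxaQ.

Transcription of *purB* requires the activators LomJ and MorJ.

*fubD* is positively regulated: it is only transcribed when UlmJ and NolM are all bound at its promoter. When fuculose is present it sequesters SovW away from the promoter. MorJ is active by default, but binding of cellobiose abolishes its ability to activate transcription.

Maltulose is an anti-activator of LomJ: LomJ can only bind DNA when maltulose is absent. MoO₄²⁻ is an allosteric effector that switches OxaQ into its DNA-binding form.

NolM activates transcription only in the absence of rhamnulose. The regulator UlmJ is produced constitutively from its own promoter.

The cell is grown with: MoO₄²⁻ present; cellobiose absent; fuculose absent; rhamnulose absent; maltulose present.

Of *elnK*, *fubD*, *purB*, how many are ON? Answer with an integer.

Fuculose is absent, so SovW is active.
MoO₄²⁻ is present, so OxaQ is active.
No repressor is bound and SovW and OxaQ are active, so *elnK* is transcribed.
→ *elnK* is ON.
UlmJ is produced constitutively and is active.
Rhamnulose is absent, so NolM is active.
No repressor is bound and UlmJ and NolM are active, so *fubD* is transcribed.
→ *fubD* is ON.
Maltulose is present, so LomJ is inactive.
Cellobiose is absent, so MorJ is active.
Required activator LomJ is absent, so *purB* is not transcribed.
→ *purB* is OFF.
2 of the 3 genes are transcribed.

2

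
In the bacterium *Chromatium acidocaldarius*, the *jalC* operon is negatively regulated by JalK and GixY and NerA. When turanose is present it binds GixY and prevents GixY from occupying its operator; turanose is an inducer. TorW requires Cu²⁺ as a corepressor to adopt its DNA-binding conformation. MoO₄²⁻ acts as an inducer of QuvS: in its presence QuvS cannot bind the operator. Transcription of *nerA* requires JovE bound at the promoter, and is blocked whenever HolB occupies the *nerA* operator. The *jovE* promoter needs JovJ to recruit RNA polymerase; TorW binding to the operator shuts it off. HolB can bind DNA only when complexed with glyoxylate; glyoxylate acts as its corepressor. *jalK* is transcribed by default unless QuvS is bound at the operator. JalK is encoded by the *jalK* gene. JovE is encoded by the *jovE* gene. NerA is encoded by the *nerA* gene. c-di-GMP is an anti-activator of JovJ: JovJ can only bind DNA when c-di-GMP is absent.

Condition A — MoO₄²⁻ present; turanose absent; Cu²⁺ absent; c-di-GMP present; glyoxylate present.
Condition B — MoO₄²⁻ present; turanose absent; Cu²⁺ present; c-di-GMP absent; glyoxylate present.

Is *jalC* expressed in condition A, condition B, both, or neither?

Condition A:
MoO₄²⁻ is present, so QuvS is inactive.
With no repressor bound, *jalK* is transcribed.
So JalK is produced and active.
Turanose is absent, so GixY is active.
Cu²⁺ is absent, so TorW is inactive.
c-di-GMP is present, so JovJ is inactive.
Required activator JovJ is absent, so *jovE* is not transcribed.
So JovE is not produced.
Glyoxylate is present, so HolB is active.
With repressor HolB bound, *nerA* is not transcribed.
So NerA is not produced.
With repressor JalK bound, *jalC* is not transcribed.
→ *jalC* is OFF in A.
Condition B:
MoO₄²⁻ is present, so QuvS is inactive.
With no repressor bound, *jalK* is transcribed.
So JalK is produced and active.
Turanose is absent, so GixY is active.
Cu²⁺ is present, so TorW is active.
c-di-GMP is absent, so JovJ is active.
With repressor TorW bound, *jovE* is not transcribed.
So JovE is not produced.
Glyoxylate is present, so HolB is active.
With repressor HolB bound, *nerA* is not transcribed.
So NerA is not produced.
With repressor JalK bound, *jalC* is not transcribed.
→ *jalC* is OFF in B.

neither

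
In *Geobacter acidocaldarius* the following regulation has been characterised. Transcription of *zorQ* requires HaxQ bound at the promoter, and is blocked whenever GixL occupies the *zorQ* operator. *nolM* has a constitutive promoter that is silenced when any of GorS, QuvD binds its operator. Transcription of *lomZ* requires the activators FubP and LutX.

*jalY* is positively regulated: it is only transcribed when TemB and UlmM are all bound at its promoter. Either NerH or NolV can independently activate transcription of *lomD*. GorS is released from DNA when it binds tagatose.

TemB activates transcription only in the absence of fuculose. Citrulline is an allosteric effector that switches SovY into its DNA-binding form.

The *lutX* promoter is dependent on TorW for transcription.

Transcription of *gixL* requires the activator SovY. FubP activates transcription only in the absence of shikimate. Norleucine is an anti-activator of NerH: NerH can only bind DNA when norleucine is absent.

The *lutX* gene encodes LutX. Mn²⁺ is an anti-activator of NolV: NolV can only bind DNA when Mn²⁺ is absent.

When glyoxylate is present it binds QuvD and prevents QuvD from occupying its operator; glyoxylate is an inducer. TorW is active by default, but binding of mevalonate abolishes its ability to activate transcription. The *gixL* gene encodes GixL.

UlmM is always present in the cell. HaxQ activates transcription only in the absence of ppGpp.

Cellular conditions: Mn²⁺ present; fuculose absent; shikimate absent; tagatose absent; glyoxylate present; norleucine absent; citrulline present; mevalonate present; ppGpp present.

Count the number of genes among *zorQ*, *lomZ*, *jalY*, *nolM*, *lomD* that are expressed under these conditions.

Citrulline is present, so SovY is active.
No repressor is bound and SovY is active, so *gixL* is transcribed.
So GixL is produced and active.
ppGpp is present, so HaxQ is inactive.
With repressor GixL bound, *zorQ* is not transcribed.
→ *zorQ* is OFF.
Shikimate is absent, so FubP is active.
Mevalonate is present, so TorW is inactive.
Required activator TorW is absent, so *lutX* is not transcribed.
So LutX is not produced.
Required activator LutX is absent, so *lomZ* is not transcribed.
→ *lomZ* is OFF.
Fuculose is absent, so TemB is active.
UlmM is produced constitutively and is active.
No repressor is bound and TemB and UlmM are active, so *jalY* is transcribed.
→ *jalY* is ON.
Tagatose is absent, so GorS is active.
Glyoxylate is present, so QuvD is inactive.
With repressor GorS bound, *nolM* is not transcribed.
→ *nolM* is OFF.
Norleucine is absent, so NerH is active.
Mn²⁺ is present, so NolV is inactive.
Activator NerH is present, so *lomD* is transcribed.
→ *lomD* is ON.
2 of the 5 genes are transcribed.

2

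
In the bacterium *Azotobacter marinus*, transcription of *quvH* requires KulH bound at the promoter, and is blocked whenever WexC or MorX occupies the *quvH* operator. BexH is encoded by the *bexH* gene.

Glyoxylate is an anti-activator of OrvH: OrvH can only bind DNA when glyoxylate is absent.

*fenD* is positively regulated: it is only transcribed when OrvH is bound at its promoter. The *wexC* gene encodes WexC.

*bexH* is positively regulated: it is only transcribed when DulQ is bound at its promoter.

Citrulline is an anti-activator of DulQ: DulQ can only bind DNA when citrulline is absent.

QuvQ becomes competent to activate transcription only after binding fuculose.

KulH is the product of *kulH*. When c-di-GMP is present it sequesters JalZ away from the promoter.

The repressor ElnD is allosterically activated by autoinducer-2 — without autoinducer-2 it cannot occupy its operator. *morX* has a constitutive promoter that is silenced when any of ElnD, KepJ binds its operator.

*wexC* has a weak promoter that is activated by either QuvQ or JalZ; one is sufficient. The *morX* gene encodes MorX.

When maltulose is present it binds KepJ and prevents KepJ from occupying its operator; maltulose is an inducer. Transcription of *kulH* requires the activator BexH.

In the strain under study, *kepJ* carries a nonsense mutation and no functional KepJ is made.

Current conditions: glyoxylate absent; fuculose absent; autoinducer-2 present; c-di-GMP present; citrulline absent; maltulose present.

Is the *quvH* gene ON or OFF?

ON

Fuculose is absent, so QuvQ is inactive.
c-di-GMP is present, so JalZ is inactive.
No activator is available at the *wexC* promoter, so *wexC* is not transcribed.
So WexC is not produced.
Autoinducer-2 is present, so ElnD is active.
KepJ is non-functional in this strain, so it has no effect.
With repressor ElnD bound, *morX* is not transcribed.
So MorX is not produced.
Citrulline is absent, so DulQ is active.
No repressor is bound and DulQ is active, so *bexH* is transcribed.
So BexH is produced and active.
No repressor is bound and BexH is active, so *kulH* is transcribed.
So KulH is produced and active.
No repressor is bound and KulH is active, so *quvH* is transcribed.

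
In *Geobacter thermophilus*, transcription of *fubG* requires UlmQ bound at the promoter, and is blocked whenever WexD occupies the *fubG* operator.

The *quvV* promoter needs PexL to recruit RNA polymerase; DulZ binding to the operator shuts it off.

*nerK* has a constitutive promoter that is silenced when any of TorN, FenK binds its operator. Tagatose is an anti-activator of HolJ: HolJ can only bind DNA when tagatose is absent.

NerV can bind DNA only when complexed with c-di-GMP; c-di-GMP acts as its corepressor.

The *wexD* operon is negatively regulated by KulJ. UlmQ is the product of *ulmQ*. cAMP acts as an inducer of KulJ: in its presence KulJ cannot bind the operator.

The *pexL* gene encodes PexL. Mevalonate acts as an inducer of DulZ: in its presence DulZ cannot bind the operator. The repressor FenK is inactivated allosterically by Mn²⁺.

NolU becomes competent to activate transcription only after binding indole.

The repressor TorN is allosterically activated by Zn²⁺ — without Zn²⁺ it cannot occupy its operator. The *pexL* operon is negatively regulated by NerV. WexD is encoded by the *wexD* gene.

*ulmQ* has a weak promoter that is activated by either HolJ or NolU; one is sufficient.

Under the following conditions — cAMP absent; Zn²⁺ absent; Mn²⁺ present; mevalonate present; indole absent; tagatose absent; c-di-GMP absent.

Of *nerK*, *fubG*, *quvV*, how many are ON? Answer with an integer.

Zn²⁺ is absent, so TorN is inactive.
Mn²⁺ is present, so FenK is inactive.
With no repressor bound, *nerK* is transcribed.
→ *nerK* is ON.
Tagatose is absent, so HolJ is active.
Indole is absent, so NolU is inactive.
Activator HolJ is present, so *ulmQ* is transcribed.
So UlmQ is produced and active.
cAMP is absent, so KulJ is active.
With repressor KulJ bound, *wexD* is not transcribed.
So WexD is not produced.
No repressor is bound and UlmQ is active, so *fubG* is transcribed.
→ *fubG* is ON.
c-di-GMP is absent, so NerV is inactive.
With no repressor bound, *pexL* is transcribed.
So PexL is produced and active.
Mevalonate is present, so DulZ is inactive.
No repressor is bound and PexL is active, so *quvV* is transcribed.
→ *quvV* is ON.
3 of the 3 genes are transcribed.

3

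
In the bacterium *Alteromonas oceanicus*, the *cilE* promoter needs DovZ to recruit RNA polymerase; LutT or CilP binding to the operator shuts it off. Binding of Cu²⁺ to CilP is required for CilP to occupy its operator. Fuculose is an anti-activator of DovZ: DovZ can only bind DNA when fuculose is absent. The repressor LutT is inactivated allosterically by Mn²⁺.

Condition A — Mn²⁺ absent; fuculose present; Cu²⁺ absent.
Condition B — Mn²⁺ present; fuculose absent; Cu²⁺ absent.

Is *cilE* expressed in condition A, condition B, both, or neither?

Condition A:
Mn²⁺ is absent, so LutT is active.
Fuculose is present, so DovZ is inactive.
Cu²⁺ is absent, so CilP is inactive.
With repressor LutT bound, *cilE* is not transcribed.
→ *cilE* is OFF in A.
Condition B:
Mn²⁺ is present, so LutT is inactive.
Fuculose is absent, so DovZ is active.
Cu²⁺ is absent, so CilP is inactive.
No repressor is bound and DovZ is active, so *cilE* is transcribed.
→ *cilE* is ON in B.

B only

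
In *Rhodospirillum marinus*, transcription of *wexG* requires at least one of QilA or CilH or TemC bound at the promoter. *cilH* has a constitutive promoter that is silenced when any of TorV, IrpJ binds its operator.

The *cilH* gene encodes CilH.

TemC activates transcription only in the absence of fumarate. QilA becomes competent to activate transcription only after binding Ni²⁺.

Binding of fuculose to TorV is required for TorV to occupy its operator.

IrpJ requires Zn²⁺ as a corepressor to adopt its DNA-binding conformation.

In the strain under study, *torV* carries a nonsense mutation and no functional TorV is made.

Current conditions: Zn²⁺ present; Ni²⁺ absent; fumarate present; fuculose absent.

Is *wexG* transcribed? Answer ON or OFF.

OFF

Ni²⁺ is absent, so QilA is inactive.
TorV is non-functional in this strain, so it has no effect.
Zn²⁺ is present, so IrpJ is active.
With repressor IrpJ bound, *cilH* is not transcribed.
So CilH is not produced.
Fumarate is present, so TemC is inactive.
No activator is available at the *wexG* promoter, so *wexG* is not transcribed.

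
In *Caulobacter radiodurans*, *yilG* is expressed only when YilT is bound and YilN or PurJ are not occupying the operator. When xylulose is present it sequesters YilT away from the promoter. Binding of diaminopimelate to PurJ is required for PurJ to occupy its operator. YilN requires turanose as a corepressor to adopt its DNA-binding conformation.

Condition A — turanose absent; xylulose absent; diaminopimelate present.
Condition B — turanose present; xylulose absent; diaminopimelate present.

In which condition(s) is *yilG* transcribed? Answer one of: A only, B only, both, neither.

Condition A:
Turanose is absent, so YilN is inactive.
Xylulose is absent, so YilT is active.
Diaminopimelate is present, so PurJ is active.
With repressor PurJ bound, *yilG* is not transcribed.
→ *yilG* is OFF in A.
Condition B:
Turanose is present, so YilN is active.
Xylulose is absent, so YilT is active.
Diaminopimelate is present, so PurJ is active.
With repressor YilN bound, *yilG* is not transcribed.
→ *yilG* is OFF in B.

neither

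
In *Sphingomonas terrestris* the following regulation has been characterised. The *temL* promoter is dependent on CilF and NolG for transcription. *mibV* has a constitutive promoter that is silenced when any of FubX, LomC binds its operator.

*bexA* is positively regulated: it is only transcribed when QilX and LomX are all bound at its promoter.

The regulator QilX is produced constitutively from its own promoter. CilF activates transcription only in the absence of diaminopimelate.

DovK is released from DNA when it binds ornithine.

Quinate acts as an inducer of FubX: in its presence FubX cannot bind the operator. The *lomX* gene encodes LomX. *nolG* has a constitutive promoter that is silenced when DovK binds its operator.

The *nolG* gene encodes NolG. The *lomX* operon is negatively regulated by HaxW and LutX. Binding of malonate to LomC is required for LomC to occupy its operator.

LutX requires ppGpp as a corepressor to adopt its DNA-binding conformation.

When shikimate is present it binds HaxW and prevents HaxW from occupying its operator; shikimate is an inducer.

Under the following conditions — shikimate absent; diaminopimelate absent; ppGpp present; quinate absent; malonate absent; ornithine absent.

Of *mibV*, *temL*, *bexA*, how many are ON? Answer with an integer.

Quinate is absent, so FubX is active.
Malonate is absent, so LomC is inactive.
With repressor FubX bound, *mibV* is not transcribed.
→ *mibV* is OFF.
Diaminopimelate is absent, so CilF is active.
Ornithine is absent, so DovK is active.
With repressor DovK bound, *nolG* is not transcribed.
So NolG is not produced.
Required activator NolG is absent, so *temL* is not transcribed.
→ *temL* is OFF.
QilX is produced constitutively and is active.
Shikimate is absent, so HaxW is active.
ppGpp is present, so LutX is active.
With repressor HaxW bound, *lomX* is not transcribed.
So LomX is not produced.
Required activator LomX is absent, so *bexA* is not transcribed.
→ *bexA* is OFF.
0 of the 3 genes are transcribed.

0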